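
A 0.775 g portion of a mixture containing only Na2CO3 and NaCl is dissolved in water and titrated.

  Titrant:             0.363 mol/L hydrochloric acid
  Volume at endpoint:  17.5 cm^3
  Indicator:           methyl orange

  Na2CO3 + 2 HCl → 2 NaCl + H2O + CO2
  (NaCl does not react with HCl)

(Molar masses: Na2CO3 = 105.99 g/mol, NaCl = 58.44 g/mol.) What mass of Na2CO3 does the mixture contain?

0.337 g

n(HCl) = 0.0175 × 0.363 = 6.35 × 10^-3 mol
Let x = n(Na2CO3), y = n(NaCl).
Titrant: 2x = 6.35 × 10^-3;  mass: 105.99x + 58.44y = 0.775
Solving, x = 3.18 × 10^-3 mol, y = 7.50 × 10^-3 mol
mass of Na2CO3 = 3.18 × 10^-3 × 105.99 = 0.337 g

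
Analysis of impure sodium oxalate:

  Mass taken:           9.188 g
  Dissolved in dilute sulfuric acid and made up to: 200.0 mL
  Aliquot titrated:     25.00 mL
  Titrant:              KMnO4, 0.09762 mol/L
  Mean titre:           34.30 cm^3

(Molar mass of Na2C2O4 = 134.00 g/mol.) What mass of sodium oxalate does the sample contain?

2 MnO4^- + 5 C2O4^2- + 16 H^+ → 2 Mn^2+ + 10 CO2 + 8 H2O
n(KMnO4) per titration = 0.03430 × 0.09762 = 3.348 × 10^-3 mol
From the 5:2 ratio, n(Na2C2O4) in each aliquot = 5/2 × 3.348 × 10^-3 = 8.371 × 10^-3 mol
n(Na2C2O4) in the whole flask = 8.371 × 10^-3 × 200.0/25.00 = 0.06697 mol
mass of Na2C2O4 = 0.06697 × 134.00 = 8.974 g

8.974 g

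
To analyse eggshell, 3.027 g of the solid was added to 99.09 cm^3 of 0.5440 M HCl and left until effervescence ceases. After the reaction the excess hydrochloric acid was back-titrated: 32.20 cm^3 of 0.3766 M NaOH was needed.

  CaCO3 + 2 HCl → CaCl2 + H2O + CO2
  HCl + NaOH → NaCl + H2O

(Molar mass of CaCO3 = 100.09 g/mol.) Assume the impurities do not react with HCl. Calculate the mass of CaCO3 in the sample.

2.091 g

n(HCl) added = 0.09909 × 0.5440 = 0.05390 mol
n(NaOH) used in back-titration = 0.03220 × 0.3766 = 0.01213 mol
n(HCl) left over = 0.01213 mol (1:1 ratio)
n(HCl) consumed by analyte = 0.05390 − 0.01213 = 0.04178 mol
From the 1:2 ratio, n(CaCO3) = 1/2 × 0.04178 = 0.02089 mol
mass of CaCO3 = 0.02089 × 100.09 = 2.091 g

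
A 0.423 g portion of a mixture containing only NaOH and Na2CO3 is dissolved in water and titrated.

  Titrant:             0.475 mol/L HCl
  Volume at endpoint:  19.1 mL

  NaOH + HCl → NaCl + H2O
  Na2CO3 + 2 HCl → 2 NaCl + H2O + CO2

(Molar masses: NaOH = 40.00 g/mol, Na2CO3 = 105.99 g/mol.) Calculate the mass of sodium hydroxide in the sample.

0.178 g

n(HCl) = 0.0191 × 0.475 = 9.07 × 10^-3 mol
Let x = n(NaOH), y = n(Na2CO3).
Titrant: 1x + 2y = 9.07 × 10^-3;  mass: 40.00x + 105.99y = 0.423
Solving, x = 4.45 × 10^-3 mol, y = 2.31 × 10^-3 mol
mass of NaOH = 4.45 × 10^-3 × 40.00 = 0.178 g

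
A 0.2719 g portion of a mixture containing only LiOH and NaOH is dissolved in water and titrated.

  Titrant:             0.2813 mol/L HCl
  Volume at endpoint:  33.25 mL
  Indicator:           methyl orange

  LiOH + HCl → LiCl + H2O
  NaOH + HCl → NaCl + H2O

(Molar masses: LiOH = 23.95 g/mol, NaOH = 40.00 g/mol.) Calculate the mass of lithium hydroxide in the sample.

0.1525 g

n(HCl) = 0.03325 × 0.2813 = 9.353 × 10^-3 mol
Let x = n(LiOH), y = n(NaOH).
Titrant: 1x + 1y = 9.353 × 10^-3;  mass: 23.95x + 40.00y = 0.2719
Solving, x = 6.369 × 10^-3 mol, y = 2.984 × 10^-3 mol
mass of LiOH = 6.369 × 10^-3 × 23.95 = 0.1525 g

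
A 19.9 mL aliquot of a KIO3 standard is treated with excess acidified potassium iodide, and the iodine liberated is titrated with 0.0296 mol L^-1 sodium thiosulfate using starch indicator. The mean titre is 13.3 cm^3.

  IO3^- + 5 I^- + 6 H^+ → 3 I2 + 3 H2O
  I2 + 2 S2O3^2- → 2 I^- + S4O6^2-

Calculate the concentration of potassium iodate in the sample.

0.00330 mol/L

n(S2O3^2-) = 0.0133 × 0.0296 = 3.94 × 10^-4 mol
n(I2) = n(S2O3^2-)/2 = 1.97 × 10^-4 mol
From the 1:3 ratio, n(IO3^-) in the aliquot = 1/3 × 1.97 × 10^-4 = 6.56 × 10^-5 mol
[IO3^-] = 6.56 × 10^-5 / 0.0199 = 0.00330 mol/L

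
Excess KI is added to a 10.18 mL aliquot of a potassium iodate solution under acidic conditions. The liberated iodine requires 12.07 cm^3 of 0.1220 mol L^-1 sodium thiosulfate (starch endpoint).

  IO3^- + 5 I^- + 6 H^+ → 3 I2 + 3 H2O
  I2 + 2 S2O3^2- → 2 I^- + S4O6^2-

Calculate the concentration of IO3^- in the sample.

0.02411 mol/L

n(S2O3^2-) = 0.01207 × 0.1220 = 1.473 × 10^-3 mol
n(I2) = n(S2O3^2-)/2 = 7.363 × 10^-4 mol
From the 1:3 ratio, n(IO3^-) in the aliquot = 1/3 × 7.363 × 10^-4 = 2.454 × 10^-4 mol
[IO3^-] = 2.454 × 10^-4 / 0.01018 = 0.02411 mol/L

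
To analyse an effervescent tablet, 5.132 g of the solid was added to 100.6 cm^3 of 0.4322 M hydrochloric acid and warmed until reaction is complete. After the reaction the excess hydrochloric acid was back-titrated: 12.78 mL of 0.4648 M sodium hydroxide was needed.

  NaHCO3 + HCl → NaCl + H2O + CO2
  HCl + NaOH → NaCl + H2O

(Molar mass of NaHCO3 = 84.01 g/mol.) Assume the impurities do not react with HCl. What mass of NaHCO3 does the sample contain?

n(HCl) added = 0.1006 × 0.4322 = 0.04348 mol
n(NaOH) used in back-titration = 0.01278 × 0.4648 = 5.940 × 10^-3 mol
n(HCl) left over = 5.940 × 10^-3 mol (1:1 ratio)
n(HCl) consumed by analyte = 0.04348 − 5.940 × 10^-3 = 0.03754 mol
n(NaHCO3) = 0.03754 mol (1:1 ratio)
mass of NaHCO3 = 0.03754 × 84.01 = 3.154 g

3.154 g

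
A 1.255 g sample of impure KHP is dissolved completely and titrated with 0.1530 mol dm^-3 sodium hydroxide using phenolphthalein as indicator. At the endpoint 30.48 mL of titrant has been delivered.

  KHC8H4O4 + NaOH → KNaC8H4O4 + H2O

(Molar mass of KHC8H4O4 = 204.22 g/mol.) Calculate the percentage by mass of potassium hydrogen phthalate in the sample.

n(NaOH) = 0.03048 L × 0.1530 mol/L = 4.663 × 10^-3 mol
n(KHC8H4O4) = 4.663 × 10^-3 mol (1:1 ratio)
mass of KHC8H4O4 = 4.663 × 10^-3 × 204.22 g/mol = 0.9524 g
% KHC8H4O4 = 0.9524 / 1.255 × 100 = 75.89 %

75.89 %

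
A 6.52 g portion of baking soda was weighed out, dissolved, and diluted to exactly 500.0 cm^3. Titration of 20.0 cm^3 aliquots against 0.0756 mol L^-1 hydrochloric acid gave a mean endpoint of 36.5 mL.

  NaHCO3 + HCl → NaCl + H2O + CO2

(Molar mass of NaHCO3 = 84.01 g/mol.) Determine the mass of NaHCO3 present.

n(HCl) per titration = 0.0365 × 0.0756 = 2.76 × 10^-3 mol
n(NaHCO3) in each aliquot = 2.76 × 10^-3 mol (1:1 ratio)
n(NaHCO3) in the whole flask = 2.76 × 10^-3 × 500.0/20.0 = 0.0690 mol
mass of NaHCO3 = 0.0690 × 84.01 = 5.80 g

5.80 g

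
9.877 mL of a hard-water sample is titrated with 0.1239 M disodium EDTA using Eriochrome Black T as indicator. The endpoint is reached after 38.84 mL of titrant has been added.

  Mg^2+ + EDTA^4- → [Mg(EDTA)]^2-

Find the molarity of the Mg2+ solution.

0.4872 M

n(EDTA) = 0.03884 L × 0.1239 mol/L = 4.812 × 10^-3 mol
n(Mg2+) = 4.812 × 10^-3 mol (1:1 mole ratio)
[Mg2+] = 4.812 × 10^-3 mol / 0.009877 L = 0.4872 mol/L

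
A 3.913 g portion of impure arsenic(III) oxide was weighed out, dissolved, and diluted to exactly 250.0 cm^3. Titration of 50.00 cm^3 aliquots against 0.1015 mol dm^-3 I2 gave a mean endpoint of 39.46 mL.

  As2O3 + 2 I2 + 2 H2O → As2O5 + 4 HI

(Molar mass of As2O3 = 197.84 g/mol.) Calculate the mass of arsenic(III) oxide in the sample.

n(I2) per titration = 0.03946 × 0.1015 = 4.005 × 10^-3 mol
From the 1:2 ratio, n(As2O3) in each aliquot = 1/2 × 4.005 × 10^-3 = 2.003 × 10^-3 mol
n(As2O3) in the whole flask = 2.003 × 10^-3 × 250.0/50.00 = 0.01001 mol
mass of As2O3 = 0.01001 × 197.84 = 1.981 g

1.981 g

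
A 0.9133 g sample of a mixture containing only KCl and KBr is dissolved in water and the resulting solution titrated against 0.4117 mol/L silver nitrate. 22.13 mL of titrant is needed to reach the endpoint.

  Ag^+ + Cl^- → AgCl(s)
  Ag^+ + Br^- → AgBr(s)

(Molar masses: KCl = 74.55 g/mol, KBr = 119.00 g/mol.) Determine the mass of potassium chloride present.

0.2866 g

n(AgNO3) = 0.02213 × 0.4117 = 9.111 × 10^-3 mol
Let x = n(KCl), y = n(KBr).
Titrant: 1x + 1y = 9.111 × 10^-3;  mass: 74.55x + 119.00y = 0.9133
Solving, x = 3.845 × 10^-3 mol, y = 5.266 × 10^-3 mol
mass of KCl = 3.845 × 10^-3 × 74.55 = 0.2866 g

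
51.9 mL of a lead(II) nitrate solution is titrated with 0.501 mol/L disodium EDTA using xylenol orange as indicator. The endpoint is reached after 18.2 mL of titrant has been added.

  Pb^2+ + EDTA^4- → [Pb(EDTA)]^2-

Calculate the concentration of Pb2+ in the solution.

n(EDTA) = 0.0182 L × 0.501 mol/L = 9.12 × 10^-3 mol
n(Pb2+) = 9.12 × 10^-3 mol (1:1 mole ratio)
[Pb2+] = 9.12 × 10^-3 mol / 0.0519 L = 0.176 mol/L

0.176 mol/L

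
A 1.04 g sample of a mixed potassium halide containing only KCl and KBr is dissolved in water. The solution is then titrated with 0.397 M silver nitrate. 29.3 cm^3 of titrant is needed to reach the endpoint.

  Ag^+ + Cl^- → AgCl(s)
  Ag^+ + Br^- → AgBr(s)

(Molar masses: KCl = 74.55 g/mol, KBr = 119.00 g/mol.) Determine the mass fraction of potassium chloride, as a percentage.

n(AgNO3) = 0.0293 × 0.397 = 0.0116 mol
Let x = n(KCl), y = n(KBr).
Titrant: 1x + 1y = 0.0116;  mass: 74.55x + 119.00y = 1.04
Solving, x = 7.74 × 10^-3 mol, y = 3.89 × 10^-3 mol
mass of KCl = 7.74 × 10^-3 × 74.55 = 0.577 g
% KCl = 0.577 / 1.04 × 100 = 55.5 %

55.5 %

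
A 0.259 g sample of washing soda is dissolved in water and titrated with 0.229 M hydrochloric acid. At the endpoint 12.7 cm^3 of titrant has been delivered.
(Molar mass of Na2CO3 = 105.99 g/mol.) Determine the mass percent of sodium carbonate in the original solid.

59.5 %

Na2CO3 + 2 HCl → 2 NaCl + H2O + CO2
n(HCl) = 0.0127 L × 0.229 mol/L = 2.91 × 10^-3 mol
From the 1:2 ratio, n(Na2CO3) = 1/2 × 2.91 × 10^-3 = 1.45 × 10^-3 mol
mass of Na2CO3 = 1.45 × 10^-3 × 105.99 g/mol = 0.154 g
% Na2CO3 = 0.154 / 0.259 × 100 = 59.5 %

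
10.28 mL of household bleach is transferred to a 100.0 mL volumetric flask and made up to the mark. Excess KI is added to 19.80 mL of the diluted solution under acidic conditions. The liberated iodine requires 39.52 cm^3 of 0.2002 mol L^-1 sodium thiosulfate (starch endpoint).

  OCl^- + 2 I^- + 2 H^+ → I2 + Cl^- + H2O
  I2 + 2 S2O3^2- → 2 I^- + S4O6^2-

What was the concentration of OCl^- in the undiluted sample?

1.944 mol/L

n(S2O3^2-) = 0.03952 × 0.2002 = 7.912 × 10^-3 mol
n(I2) = n(S2O3^2-)/2 = 3.956 × 10^-3 mol
n(OCl^-) in the aliquot = 3.956 × 10^-3 mol (1:1 ratio)
[OCl^-]_dilute = 3.956 × 10^-3 / 0.01980 = 0.1998 mol/L
[OCl^-]_original = 0.1998 × 100.0/10.28 = 1.944 mol/L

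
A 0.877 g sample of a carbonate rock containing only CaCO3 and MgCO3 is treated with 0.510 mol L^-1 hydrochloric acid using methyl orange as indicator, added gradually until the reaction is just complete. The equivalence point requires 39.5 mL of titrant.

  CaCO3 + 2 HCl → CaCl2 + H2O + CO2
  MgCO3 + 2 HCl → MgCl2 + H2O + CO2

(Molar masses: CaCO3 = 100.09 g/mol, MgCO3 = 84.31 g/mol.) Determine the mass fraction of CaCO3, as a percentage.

20.1 %

n(HCl) = 0.0395 × 0.510 = 0.0201 mol
Let x = n(CaCO3), y = n(MgCO3).
Titrant: 2x + 2y = 0.0201;  mass: 100.09x + 84.31y = 0.877
Solving, x = 1.76 × 10^-3 mol, y = 8.31 × 10^-3 mol
mass of CaCO3 = 1.76 × 10^-3 × 100.09 = 0.176 g
% CaCO3 = 0.176 / 0.877 × 100 = 20.1 %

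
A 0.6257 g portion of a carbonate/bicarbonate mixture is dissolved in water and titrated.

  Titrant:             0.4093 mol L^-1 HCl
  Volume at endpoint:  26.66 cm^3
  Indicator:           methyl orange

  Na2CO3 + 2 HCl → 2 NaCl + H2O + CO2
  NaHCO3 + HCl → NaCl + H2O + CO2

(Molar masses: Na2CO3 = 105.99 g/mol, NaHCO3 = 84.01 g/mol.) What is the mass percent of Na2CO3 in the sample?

79.47 %

n(HCl) = 0.02666 × 0.4093 = 0.01091 mol
Let x = n(Na2CO3), y = n(NaHCO3).
Titrant: 2x + 1y = 0.01091;  mass: 105.99x + 84.01y = 0.6257
Solving, x = 4.691 × 10^-3 mol, y = 1.529 × 10^-3 mol
mass of Na2CO3 = 4.691 × 10^-3 × 105.99 = 0.4972 g
% Na2CO3 = 0.4972 / 0.6257 × 100 = 79.47 %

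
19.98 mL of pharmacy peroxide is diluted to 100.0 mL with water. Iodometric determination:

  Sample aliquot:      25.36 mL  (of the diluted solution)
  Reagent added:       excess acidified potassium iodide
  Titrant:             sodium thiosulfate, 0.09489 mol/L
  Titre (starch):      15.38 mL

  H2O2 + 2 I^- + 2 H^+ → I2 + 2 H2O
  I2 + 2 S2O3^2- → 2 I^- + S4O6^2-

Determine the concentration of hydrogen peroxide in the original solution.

0.1440 mol/L

n(S2O3^2-) = 0.01538 × 0.09489 = 1.459 × 10^-3 mol
n(I2) = n(S2O3^2-)/2 = 7.297 × 10^-4 mol
n(H2O2) in the aliquot = 7.297 × 10^-4 mol (1:1 ratio)
[H2O2]_dilute = 7.297 × 10^-4 / 0.02536 = 0.02877 mol/L
[H2O2]_original = 0.02877 × 100.0/19.98 = 0.1440 mol/L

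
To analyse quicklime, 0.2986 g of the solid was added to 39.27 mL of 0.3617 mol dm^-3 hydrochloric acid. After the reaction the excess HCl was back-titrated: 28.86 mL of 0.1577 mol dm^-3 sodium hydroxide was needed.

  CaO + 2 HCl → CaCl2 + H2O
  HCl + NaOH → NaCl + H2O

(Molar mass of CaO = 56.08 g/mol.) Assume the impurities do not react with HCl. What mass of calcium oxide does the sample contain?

0.2707 g

n(HCl) added = 0.03927 × 0.3617 = 0.01420 mol
n(NaOH) used in back-titration = 0.02886 × 0.1577 = 4.551 × 10^-3 mol
n(HCl) left over = 4.551 × 10^-3 mol (1:1 ratio)
n(HCl) consumed by analyte = 0.01420 − 4.551 × 10^-3 = 9.653 × 10^-3 mol
From the 1:2 ratio, n(CaO) = 1/2 × 9.653 × 10^-3 = 4.826 × 10^-3 mol
mass of CaO = 4.826 × 10^-3 × 56.08 = 0.2707 g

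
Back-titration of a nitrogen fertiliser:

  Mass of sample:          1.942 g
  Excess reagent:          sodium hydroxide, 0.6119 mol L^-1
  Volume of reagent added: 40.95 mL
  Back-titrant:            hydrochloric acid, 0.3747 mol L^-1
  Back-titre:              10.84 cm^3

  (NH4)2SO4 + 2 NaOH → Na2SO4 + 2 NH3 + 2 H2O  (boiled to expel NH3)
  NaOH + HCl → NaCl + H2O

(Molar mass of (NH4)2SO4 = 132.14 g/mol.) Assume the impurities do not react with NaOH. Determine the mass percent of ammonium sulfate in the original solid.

71.43 %

n(NaOH) added = 0.04095 × 0.6119 = 0.02506 mol
n(HCl) used in back-titration = 0.01084 × 0.3747 = 4.062 × 10^-3 mol
n(NaOH) left over = 4.062 × 10^-3 mol (1:1 ratio)
n(NaOH) consumed by analyte = 0.02506 − 4.062 × 10^-3 = 0.02100 mol
From the 1:2 ratio, n((NH4)2SO4) = 1/2 × 0.02100 = 0.01050 mol
mass of (NH4)2SO4 = 0.01050 × 132.14 = 1.387 g
% (NH4)2SO4 = 1.387 / 1.942 × 100 = 71.43 %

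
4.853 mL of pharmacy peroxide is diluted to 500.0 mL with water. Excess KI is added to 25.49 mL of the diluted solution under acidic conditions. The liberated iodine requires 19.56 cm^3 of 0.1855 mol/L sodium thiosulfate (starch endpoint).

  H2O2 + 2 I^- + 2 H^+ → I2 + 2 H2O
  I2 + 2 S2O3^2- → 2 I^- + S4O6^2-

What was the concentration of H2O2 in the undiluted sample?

7.333 mol/L

n(S2O3^2-) = 0.01956 × 0.1855 = 3.628 × 10^-3 mol
n(I2) = n(S2O3^2-)/2 = 1.814 × 10^-3 mol
n(H2O2) in the aliquot = 1.814 × 10^-3 mol (1:1 ratio)
[H2O2]_dilute = 1.814 × 10^-3 / 0.02549 = 0.07117 mol/L
[H2O2]_original = 0.07117 × 500.0/4.853 = 7.333 mol/L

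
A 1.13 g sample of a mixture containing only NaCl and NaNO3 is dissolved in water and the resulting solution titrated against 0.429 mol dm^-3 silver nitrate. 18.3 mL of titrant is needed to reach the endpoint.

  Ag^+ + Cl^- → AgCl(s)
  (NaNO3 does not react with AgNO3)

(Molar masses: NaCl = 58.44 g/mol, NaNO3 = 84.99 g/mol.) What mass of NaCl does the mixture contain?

0.459 g

n(AgNO3) = 0.0183 × 0.429 = 7.85 × 10^-3 mol
Let x = n(NaCl), y = n(NaNO3).
Titrant: 1x = 7.85 × 10^-3;  mass: 58.44x + 84.99y = 1.13
Solving, x = 7.85 × 10^-3 mol, y = 7.90 × 10^-3 mol
mass of NaCl = 7.85 × 10^-3 × 58.44 = 0.459 g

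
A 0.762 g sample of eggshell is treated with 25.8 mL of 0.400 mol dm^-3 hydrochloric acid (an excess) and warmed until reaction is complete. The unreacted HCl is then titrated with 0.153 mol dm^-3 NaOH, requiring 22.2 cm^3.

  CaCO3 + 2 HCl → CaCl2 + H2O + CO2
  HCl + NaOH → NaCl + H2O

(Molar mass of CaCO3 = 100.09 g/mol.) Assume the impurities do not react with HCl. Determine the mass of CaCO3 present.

n(HCl) added = 0.0258 × 0.400 = 0.0103 mol
n(NaOH) used in back-titration = 0.0222 × 0.153 = 3.40 × 10^-3 mol
n(HCl) left over = 3.40 × 10^-3 mol (1:1 ratio)
n(HCl) consumed by analyte = 0.0103 − 3.40 × 10^-3 = 6.92 × 10^-3 mol
From the 1:2 ratio, n(CaCO3) = 1/2 × 6.92 × 10^-3 = 3.46 × 10^-3 mol
mass of CaCO3 = 3.46 × 10^-3 × 100.09 = 0.346 g

0.346 g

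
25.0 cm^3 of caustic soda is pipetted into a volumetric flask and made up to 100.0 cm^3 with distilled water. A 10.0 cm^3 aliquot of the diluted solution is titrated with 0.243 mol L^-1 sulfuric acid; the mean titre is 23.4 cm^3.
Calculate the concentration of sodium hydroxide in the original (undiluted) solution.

4.55 mol/L

2 NaOH + H2SO4 → Na2SO4 + 2 H2O
n(H2SO4) = 0.0234 × 0.243 = 5.69 × 10^-3 mol
From the 2:1 ratio, n(NaOH) in the aliquot = 2/1 × 5.69 × 10^-3 = 0.0114 mol
[NaOH]_dilute = 0.0114 / 0.0100 = 1.14 mol/L
Dilution factor = 100.0 / 25.0 = 4.000
[NaOH]_stock = 1.14 × 4.000 = 4.55 mol/L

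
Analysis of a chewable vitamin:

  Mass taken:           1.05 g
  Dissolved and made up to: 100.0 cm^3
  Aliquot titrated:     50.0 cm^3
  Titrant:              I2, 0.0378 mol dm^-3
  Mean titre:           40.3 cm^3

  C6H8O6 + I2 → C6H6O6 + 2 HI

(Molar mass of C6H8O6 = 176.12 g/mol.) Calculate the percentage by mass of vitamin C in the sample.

n(I2) per titration = 0.0403 × 0.0378 = 1.52 × 10^-3 mol
n(C6H8O6) in each aliquot = 1.52 × 10^-3 mol (1:1 ratio)
n(C6H8O6) in the whole flask = 1.52 × 10^-3 × 100.0/50.0 = 3.05 × 10^-3 mol
mass of C6H8O6 = 3.05 × 10^-3 × 176.12 = 0.537 g
% C6H8O6 = 0.537 / 1.05 × 100 = 51.1 %

51.1 %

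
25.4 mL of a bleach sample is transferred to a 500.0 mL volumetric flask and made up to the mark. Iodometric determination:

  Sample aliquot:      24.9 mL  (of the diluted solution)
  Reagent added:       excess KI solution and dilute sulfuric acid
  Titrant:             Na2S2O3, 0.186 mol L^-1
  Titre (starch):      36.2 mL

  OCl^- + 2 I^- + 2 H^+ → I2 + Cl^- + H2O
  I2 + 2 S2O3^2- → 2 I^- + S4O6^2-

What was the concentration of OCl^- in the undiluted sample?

2.66 mol/L

n(S2O3^2-) = 0.0362 × 0.186 = 6.73 × 10^-3 mol
n(I2) = n(S2O3^2-)/2 = 3.37 × 10^-3 mol
n(OCl^-) in the aliquot = 3.37 × 10^-3 mol (1:1 ratio)
[OCl^-]_dilute = 3.37 × 10^-3 / 0.0249 = 0.135 mol/L
[OCl^-]_original = 0.135 × 500.0/25.4 = 2.66 mol/L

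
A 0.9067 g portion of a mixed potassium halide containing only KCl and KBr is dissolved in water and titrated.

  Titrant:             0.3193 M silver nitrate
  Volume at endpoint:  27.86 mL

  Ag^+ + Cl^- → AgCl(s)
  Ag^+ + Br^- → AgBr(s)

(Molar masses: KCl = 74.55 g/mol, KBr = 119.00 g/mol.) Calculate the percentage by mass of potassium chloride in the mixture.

n(AgNO3) = 0.02786 × 0.3193 = 8.896 × 10^-3 mol
Let x = n(KCl), y = n(KBr).
Titrant: 1x + 1y = 8.896 × 10^-3;  mass: 74.55x + 119.00y = 0.9067
Solving, x = 3.417 × 10^-3 mol, y = 5.479 × 10^-3 mol
mass of KCl = 3.417 × 10^-3 × 74.55 = 0.2547 g
% KCl = 0.2547 / 0.9067 × 100 = 28.10 %

28.10 %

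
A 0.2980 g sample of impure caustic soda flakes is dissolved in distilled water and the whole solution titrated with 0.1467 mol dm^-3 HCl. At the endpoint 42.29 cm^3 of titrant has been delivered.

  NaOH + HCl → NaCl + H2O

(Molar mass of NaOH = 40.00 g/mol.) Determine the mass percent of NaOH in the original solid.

n(HCl) = 0.04229 L × 0.1467 mol/L = 6.204 × 10^-3 mol
n(NaOH) = 6.204 × 10^-3 mol (1:1 ratio)
mass of NaOH = 6.204 × 10^-3 × 40.00 g/mol = 0.2482 g
% NaOH = 0.2482 / 0.2980 × 100 = 83.27 %

83.27 %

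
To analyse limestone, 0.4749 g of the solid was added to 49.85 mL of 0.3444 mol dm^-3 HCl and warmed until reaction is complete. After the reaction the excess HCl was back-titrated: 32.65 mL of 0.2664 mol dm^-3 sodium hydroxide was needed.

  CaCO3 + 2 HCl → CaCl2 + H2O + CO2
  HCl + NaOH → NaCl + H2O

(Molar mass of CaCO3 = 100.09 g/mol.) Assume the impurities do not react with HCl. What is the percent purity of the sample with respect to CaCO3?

89.26 %

n(HCl) added = 0.04985 × 0.3444 = 0.01717 mol
n(NaOH) used in back-titration = 0.03265 × 0.2664 = 8.698 × 10^-3 mol
n(HCl) left over = 8.698 × 10^-3 mol (1:1 ratio)
n(HCl) consumed by analyte = 0.01717 − 8.698 × 10^-3 = 8.470 × 10^-3 mol
From the 1:2 ratio, n(CaCO3) = 1/2 × 8.470 × 10^-3 = 4.235 × 10^-3 mol
mass of CaCO3 = 4.235 × 10^-3 × 100.09 = 0.4239 g
% CaCO3 = 0.4239 / 0.4749 × 100 = 89.26 %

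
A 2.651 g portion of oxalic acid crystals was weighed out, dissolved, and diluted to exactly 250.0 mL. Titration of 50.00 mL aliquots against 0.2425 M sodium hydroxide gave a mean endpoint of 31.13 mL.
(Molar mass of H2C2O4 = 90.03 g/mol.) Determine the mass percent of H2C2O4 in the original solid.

H2C2O4 + 2 NaOH → Na2C2O4 + 2 H2O
n(NaOH) per titration = 0.03113 × 0.2425 = 7.549 × 10^-3 mol
From the 1:2 ratio, n(H2C2O4) in each aliquot = 1/2 × 7.549 × 10^-3 = 3.775 × 10^-3 mol
n(H2C2O4) in the whole flask = 3.775 × 10^-3 × 250.0/50.00 = 0.01887 mol
mass of H2C2O4 = 0.01887 × 90.03 = 1.699 g
% H2C2O4 = 1.699 / 2.651 × 100 = 64.09 %

64.09 %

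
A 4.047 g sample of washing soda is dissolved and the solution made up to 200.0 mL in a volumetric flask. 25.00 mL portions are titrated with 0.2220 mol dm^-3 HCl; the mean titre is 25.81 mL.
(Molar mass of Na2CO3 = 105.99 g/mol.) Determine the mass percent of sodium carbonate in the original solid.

60.03 %

Na2CO3 + 2 HCl → 2 NaCl + H2O + CO2
n(HCl) per titration = 0.02581 × 0.2220 = 5.730 × 10^-3 mol
From the 1:2 ratio, n(Na2CO3) in each aliquot = 1/2 × 5.730 × 10^-3 = 2.865 × 10^-3 mol
n(Na2CO3) in the whole flask = 2.865 × 10^-3 × 200.0/25.00 = 0.02292 mol
mass of Na2CO3 = 0.02292 × 105.99 = 2.429 g
% Na2CO3 = 2.429 / 4.047 × 100 = 60.03 %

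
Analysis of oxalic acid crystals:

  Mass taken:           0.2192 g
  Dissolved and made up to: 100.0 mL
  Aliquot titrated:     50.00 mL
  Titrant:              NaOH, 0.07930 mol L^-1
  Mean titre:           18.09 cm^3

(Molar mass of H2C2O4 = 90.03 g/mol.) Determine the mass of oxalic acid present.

H2C2O4 + 2 NaOH → Na2C2O4 + 2 H2O
n(NaOH) per titration = 0.01809 × 0.07930 = 1.435 × 10^-3 mol
From the 1:2 ratio, n(H2C2O4) in each aliquot = 1/2 × 1.435 × 10^-3 = 7.173 × 10^-4 mol
n(H2C2O4) in the whole flask = 7.173 × 10^-4 × 100.0/50.00 = 1.435 × 10^-3 mol
mass of H2C2O4 = 1.435 × 10^-3 × 90.03 = 0.1292 g

0.1292 g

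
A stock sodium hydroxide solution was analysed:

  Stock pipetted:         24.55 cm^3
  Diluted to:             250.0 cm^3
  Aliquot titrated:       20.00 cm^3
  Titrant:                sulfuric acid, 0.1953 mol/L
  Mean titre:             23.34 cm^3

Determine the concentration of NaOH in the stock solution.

2 NaOH + H2SO4 → Na2SO4 + 2 H2O
n(H2SO4) = 0.02334 × 0.1953 = 4.558 × 10^-3 mol
From the 2:1 ratio, n(NaOH) in the aliquot = 2/1 × 4.558 × 10^-3 = 9.117 × 10^-3 mol
[NaOH]_dilute = 9.117 × 10^-3 / 0.02000 = 0.4558 mol/L
Dilution factor = 250.0 / 24.55 = 10.18
[NaOH]_stock = 0.4558 × 10.18 = 4.642 mol/L

4.642 mol/L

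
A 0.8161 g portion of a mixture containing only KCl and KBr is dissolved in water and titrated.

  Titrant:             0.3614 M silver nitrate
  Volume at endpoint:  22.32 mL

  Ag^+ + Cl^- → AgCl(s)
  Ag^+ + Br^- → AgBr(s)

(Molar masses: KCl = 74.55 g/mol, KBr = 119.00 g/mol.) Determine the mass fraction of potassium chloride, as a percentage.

29.55 %

n(AgNO3) = 0.02232 × 0.3614 = 8.066 × 10^-3 mol
Let x = n(KCl), y = n(KBr).
Titrant: 1x + 1y = 8.066 × 10^-3;  mass: 74.55x + 119.00y = 0.8161
Solving, x = 3.235 × 10^-3 mol, y = 4.831 × 10^-3 mol
mass of KCl = 3.235 × 10^-3 × 74.55 = 0.2412 g
% KCl = 0.2412 / 0.8161 × 100 = 29.55 %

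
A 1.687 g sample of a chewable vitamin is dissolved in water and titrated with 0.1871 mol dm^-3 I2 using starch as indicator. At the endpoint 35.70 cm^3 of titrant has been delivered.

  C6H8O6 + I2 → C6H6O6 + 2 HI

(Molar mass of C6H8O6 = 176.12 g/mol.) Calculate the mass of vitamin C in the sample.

n(I2) = 0.03570 L × 0.1871 mol/L = 6.679 × 10^-3 mol
n(C6H8O6) = 6.679 × 10^-3 mol (1:1 ratio)
mass of C6H8O6 = 6.679 × 10^-3 × 176.12 g/mol = 1.176 g

1.176 g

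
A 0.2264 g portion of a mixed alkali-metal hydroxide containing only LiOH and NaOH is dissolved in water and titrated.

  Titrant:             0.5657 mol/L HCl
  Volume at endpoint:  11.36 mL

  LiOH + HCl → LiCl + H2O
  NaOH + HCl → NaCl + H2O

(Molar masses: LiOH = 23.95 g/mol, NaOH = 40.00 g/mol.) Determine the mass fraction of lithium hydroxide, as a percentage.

n(HCl) = 0.01136 × 0.5657 = 6.426 × 10^-3 mol
Let x = n(LiOH), y = n(NaOH).
Titrant: 1x + 1y = 6.426 × 10^-3;  mass: 23.95x + 40.00y = 0.2264
Solving, x = 1.910 × 10^-3 mol, y = 4.516 × 10^-3 mol
mass of LiOH = 1.910 × 10^-3 × 23.95 = 0.04574 g
% LiOH = 0.04574 / 0.2264 × 100 = 20.20 %

20.20 %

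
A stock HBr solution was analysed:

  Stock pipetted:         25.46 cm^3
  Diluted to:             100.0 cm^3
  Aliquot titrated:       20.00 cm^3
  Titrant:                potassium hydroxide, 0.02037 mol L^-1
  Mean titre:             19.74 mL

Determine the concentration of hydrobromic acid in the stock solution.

HBr + KOH → KBr + H2O
n(KOH) = 0.01974 × 0.02037 = 4.021 × 10^-4 mol
n(HBr) in the aliquot = 4.021 × 10^-4 mol (1:1 ratio)
[HBr]_dilute = 4.021 × 10^-4 / 0.02000 = 0.02011 mol/L
Dilution factor = 100.0 / 25.46 = 3.928
[HBr]_stock = 0.02011 × 3.928 = 0.07897 mol/L

0.07897 mol/L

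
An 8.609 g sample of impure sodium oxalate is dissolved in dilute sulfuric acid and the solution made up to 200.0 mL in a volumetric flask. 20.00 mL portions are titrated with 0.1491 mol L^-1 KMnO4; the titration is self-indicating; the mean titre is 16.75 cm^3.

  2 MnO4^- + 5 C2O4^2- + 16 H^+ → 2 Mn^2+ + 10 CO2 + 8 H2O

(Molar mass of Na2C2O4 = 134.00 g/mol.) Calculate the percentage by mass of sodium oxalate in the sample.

n(KMnO4) per titration = 0.01675 × 0.1491 = 2.497 × 10^-3 mol
From the 5:2 ratio, n(Na2C2O4) in each aliquot = 5/2 × 2.497 × 10^-3 = 6.244 × 10^-3 mol
n(Na2C2O4) in the whole flask = 6.244 × 10^-3 × 200.0/20.00 = 0.06244 mol
mass of Na2C2O4 = 0.06244 × 134.00 = 8.366 g
% Na2C2O4 = 8.366 / 8.609 × 100 = 97.18 %

97.18 %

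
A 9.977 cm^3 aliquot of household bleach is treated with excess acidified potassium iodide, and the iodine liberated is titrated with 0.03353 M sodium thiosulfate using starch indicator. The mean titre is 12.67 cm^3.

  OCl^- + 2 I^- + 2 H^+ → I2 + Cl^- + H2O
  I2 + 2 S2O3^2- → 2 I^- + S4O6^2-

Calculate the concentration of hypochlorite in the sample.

n(S2O3^2-) = 0.01267 × 0.03353 = 4.248 × 10^-4 mol
n(I2) = n(S2O3^2-)/2 = 2.124 × 10^-4 mol
n(OCl^-) in the aliquot = 2.124 × 10^-4 mol (1:1 ratio)
[OCl^-] = 2.124 × 10^-4 / 0.009977 = 0.02129 mol/L

0.02129 M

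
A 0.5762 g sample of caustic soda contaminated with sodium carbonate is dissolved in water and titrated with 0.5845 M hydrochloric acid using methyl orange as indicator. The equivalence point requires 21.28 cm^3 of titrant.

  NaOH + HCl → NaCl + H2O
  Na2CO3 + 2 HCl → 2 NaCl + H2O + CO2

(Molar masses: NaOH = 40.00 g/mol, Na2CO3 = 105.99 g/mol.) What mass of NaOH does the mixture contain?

n(HCl) = 0.02128 × 0.5845 = 0.01244 mol
Let x = n(NaOH), y = n(Na2CO3).
Titrant: 1x + 2y = 0.01244;  mass: 40.00x + 105.99y = 0.5762
Solving, x = 6.384 × 10^-3 mol, y = 3.027 × 10^-3 mol
mass of NaOH = 6.384 × 10^-3 × 40.00 = 0.2554 g

0.2554 g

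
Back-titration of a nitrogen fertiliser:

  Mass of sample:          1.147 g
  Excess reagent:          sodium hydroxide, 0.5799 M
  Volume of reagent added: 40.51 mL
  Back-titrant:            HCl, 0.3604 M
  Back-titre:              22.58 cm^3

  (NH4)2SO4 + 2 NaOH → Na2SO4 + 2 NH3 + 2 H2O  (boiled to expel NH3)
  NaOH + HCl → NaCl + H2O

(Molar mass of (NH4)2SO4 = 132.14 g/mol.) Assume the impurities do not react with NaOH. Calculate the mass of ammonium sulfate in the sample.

1.014 g

n(NaOH) added = 0.04051 × 0.5799 = 0.02349 mol
n(HCl) used in back-titration = 0.02258 × 0.3604 = 8.138 × 10^-3 mol
n(NaOH) left over = 8.138 × 10^-3 mol (1:1 ratio)
n(NaOH) consumed by analyte = 0.02349 − 8.138 × 10^-3 = 0.01535 mol
From the 1:2 ratio, n((NH4)2SO4) = 1/2 × 0.01535 = 7.677 × 10^-3 mol
mass of (NH4)2SO4 = 7.677 × 10^-3 × 132.14 = 1.014 g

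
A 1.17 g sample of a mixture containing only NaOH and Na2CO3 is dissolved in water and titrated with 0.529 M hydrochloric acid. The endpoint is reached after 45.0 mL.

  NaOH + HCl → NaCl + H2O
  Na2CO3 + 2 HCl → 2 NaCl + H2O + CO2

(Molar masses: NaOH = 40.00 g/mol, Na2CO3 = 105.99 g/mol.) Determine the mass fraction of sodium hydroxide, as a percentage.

n(HCl) = 0.0450 × 0.529 = 0.0238 mol
Let x = n(NaOH), y = n(Na2CO3).
Titrant: 1x + 2y = 0.0238;  mass: 40.00x + 105.99y = 1.17
Solving, x = 7.04 × 10^-3 mol, y = 8.38 × 10^-3 mol
mass of NaOH = 7.04 × 10^-3 × 40.00 = 0.282 g
% NaOH = 0.282 / 1.17 × 100 = 24.1 %

24.1 %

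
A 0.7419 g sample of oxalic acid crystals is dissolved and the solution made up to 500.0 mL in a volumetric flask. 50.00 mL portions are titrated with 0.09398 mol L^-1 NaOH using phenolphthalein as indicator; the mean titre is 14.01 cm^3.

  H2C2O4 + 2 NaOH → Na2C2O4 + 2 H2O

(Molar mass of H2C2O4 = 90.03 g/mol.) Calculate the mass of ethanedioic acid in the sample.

n(NaOH) per titration = 0.01401 × 0.09398 = 1.317 × 10^-3 mol
From the 1:2 ratio, n(H2C2O4) in each aliquot = 1/2 × 1.317 × 10^-3 = 6.583 × 10^-4 mol
n(H2C2O4) in the whole flask = 6.583 × 10^-4 × 500.0/50.00 = 6.583 × 10^-3 mol
mass of H2C2O4 = 6.583 × 10^-3 × 90.03 = 0.5927 g

0.5927 g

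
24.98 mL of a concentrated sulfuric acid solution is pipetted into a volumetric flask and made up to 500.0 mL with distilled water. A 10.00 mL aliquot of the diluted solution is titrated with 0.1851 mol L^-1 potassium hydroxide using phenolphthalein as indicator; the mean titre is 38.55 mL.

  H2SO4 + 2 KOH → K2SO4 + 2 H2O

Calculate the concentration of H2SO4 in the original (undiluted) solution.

7.141 mol/L

n(KOH) = 0.03855 × 0.1851 = 7.136 × 10^-3 mol
From the 1:2 ratio, n(H2SO4) in the aliquot = 1/2 × 7.136 × 10^-3 = 3.568 × 10^-3 mol
[H2SO4]_dilute = 3.568 × 10^-3 / 0.01000 = 0.3568 mol/L
Dilution factor = 500.0 / 24.98 = 20.02
[H2SO4]_stock = 0.3568 × 20.02 = 7.141 mol/L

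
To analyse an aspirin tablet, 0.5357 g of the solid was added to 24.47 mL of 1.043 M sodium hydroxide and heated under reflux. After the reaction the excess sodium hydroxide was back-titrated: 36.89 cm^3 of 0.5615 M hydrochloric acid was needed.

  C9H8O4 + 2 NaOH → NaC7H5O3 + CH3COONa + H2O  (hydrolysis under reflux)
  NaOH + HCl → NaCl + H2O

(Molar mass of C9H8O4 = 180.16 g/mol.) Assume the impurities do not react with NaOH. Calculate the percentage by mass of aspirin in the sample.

n(NaOH) added = 0.02447 × 1.043 = 0.02552 mol
n(HCl) used in back-titration = 0.03689 × 0.5615 = 0.02071 mol
n(NaOH) left over = 0.02071 mol (1:1 ratio)
n(NaOH) consumed by analyte = 0.02552 − 0.02071 = 4.808 × 10^-3 mol
From the 1:2 ratio, n(C9H8O4) = 1/2 × 4.808 × 10^-3 = 2.404 × 10^-3 mol
mass of C9H8O4 = 2.404 × 10^-3 × 180.16 = 0.4331 g
% C9H8O4 = 0.4331 / 0.5357 × 100 = 80.86 %

80.86 %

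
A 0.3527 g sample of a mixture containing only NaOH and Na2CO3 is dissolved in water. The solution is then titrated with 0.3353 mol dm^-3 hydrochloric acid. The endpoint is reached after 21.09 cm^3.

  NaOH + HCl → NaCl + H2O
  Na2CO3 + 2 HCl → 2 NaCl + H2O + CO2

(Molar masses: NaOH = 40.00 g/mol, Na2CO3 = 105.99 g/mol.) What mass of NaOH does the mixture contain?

n(HCl) = 0.02109 × 0.3353 = 7.071 × 10^-3 mol
Let x = n(NaOH), y = n(Na2CO3).
Titrant: 1x + 2y = 7.071 × 10^-3;  mass: 40.00x + 105.99y = 0.3527
Solving, x = 1.697 × 10^-3 mol, y = 2.687 × 10^-3 mol
mass of NaOH = 1.697 × 10^-3 × 40.00 = 0.06788 g

0.06788 g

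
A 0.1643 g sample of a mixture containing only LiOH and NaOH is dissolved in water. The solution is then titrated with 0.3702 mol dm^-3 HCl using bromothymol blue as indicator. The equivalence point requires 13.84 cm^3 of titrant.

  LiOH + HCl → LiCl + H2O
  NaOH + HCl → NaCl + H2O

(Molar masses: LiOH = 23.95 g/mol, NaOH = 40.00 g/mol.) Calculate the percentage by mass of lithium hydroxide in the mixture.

n(HCl) = 0.01384 × 0.3702 = 5.124 × 10^-3 mol
Let x = n(LiOH), y = n(NaOH).
Titrant: 1x + 1y = 5.124 × 10^-3;  mass: 23.95x + 40.00y = 0.1643
Solving, x = 2.532 × 10^-3 mol, y = 2.591 × 10^-3 mol
mass of LiOH = 2.532 × 10^-3 × 23.95 = 0.06065 g
% LiOH = 0.06065 / 0.1643 × 100 = 36.91 %

36.91 %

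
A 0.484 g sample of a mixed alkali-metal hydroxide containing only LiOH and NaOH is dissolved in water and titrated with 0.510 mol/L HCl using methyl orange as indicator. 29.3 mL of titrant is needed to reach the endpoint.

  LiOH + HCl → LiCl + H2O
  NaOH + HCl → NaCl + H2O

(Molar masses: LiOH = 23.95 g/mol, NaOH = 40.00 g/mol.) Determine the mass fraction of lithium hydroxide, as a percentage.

n(HCl) = 0.0293 × 0.510 = 0.0149 mol
Let x = n(LiOH), y = n(NaOH).
Titrant: 1x + 1y = 0.0149;  mass: 23.95x + 40.00y = 0.484
Solving, x = 7.09 × 10^-3 mol, y = 7.86 × 10^-3 mol
mass of LiOH = 7.09 × 10^-3 × 23.95 = 0.170 g
% LiOH = 0.170 / 0.484 × 100 = 35.1 %

35.1 %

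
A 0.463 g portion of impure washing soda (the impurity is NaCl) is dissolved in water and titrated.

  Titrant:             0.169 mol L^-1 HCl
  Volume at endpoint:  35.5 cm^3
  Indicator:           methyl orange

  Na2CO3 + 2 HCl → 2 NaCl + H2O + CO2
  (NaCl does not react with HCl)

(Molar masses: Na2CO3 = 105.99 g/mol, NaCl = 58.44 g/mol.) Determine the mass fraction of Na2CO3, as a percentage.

68.7 %

n(HCl) = 0.0355 × 0.169 = 6.00 × 10^-3 mol
Let x = n(Na2CO3), y = n(NaCl).
Titrant: 2x = 6.00 × 10^-3;  mass: 105.99x + 58.44y = 0.463
Solving, x = 3.00 × 10^-3 mol, y = 2.48 × 10^-3 mol
mass of Na2CO3 = 3.00 × 10^-3 × 105.99 = 0.318 g
% Na2CO3 = 0.318 / 0.463 × 100 = 68.7 %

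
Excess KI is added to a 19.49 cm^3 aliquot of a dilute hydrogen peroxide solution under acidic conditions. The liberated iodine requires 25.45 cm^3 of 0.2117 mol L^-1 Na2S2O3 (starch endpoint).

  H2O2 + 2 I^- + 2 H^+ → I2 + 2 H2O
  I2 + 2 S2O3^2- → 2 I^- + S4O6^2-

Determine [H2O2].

n(S2O3^2-) = 0.02545 × 0.2117 = 5.388 × 10^-3 mol
n(I2) = n(S2O3^2-)/2 = 2.694 × 10^-3 mol
n(H2O2) in the aliquot = 2.694 × 10^-3 mol (1:1 ratio)
[H2O2] = 2.694 × 10^-3 / 0.01949 = 0.1382 mol/L

0.1382 mol/L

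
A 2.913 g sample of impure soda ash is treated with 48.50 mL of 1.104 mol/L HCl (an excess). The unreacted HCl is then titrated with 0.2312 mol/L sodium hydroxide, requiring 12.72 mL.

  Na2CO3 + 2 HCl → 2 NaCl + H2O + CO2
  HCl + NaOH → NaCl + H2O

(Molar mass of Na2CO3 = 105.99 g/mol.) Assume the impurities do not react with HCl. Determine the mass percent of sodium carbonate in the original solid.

n(HCl) added = 0.04850 × 1.104 = 0.05354 mol
n(NaOH) used in back-titration = 0.01272 × 0.2312 = 2.941 × 10^-3 mol
n(HCl) left over = 2.941 × 10^-3 mol (1:1 ratio)
n(HCl) consumed by analyte = 0.05354 − 2.941 × 10^-3 = 0.05060 mol
From the 1:2 ratio, n(Na2CO3) = 1/2 × 0.05060 = 0.02530 mol
mass of Na2CO3 = 0.02530 × 105.99 = 2.682 g
% Na2CO3 = 2.682 / 2.913 × 100 = 92.06 %

92.06 %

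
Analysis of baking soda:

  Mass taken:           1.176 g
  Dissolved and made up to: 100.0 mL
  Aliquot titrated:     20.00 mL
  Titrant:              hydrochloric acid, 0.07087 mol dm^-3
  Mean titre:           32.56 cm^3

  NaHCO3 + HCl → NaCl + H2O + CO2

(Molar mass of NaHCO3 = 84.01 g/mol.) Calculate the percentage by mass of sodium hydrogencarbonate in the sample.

82.42 %

n(HCl) per titration = 0.03256 × 0.07087 = 2.308 × 10^-3 mol
n(NaHCO3) in each aliquot = 2.308 × 10^-3 mol (1:1 ratio)
n(NaHCO3) in the whole flask = 2.308 × 10^-3 × 100.0/20.00 = 0.01154 mol
mass of NaHCO3 = 0.01154 × 84.01 = 0.9693 g
% NaHCO3 = 0.9693 / 1.176 × 100 = 82.42 %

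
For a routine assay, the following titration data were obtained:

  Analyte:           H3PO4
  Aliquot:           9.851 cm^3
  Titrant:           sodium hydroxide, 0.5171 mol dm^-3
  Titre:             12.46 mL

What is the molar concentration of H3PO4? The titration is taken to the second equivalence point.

H3PO4 + 2 NaOH → Na2HPO4 + 2 H2O
n(NaOH) = 0.01246 L × 0.5171 mol/L = 6.443 × 10^-3 mol
From the 1:2 mole ratio, n(H3PO4) = 1/2 × 6.443 × 10^-3 = 3.222 × 10^-3 mol
[H3PO4] = 3.222 × 10^-3 mol / 0.009851 L = 0.3270 mol/L

0.3270 mol/L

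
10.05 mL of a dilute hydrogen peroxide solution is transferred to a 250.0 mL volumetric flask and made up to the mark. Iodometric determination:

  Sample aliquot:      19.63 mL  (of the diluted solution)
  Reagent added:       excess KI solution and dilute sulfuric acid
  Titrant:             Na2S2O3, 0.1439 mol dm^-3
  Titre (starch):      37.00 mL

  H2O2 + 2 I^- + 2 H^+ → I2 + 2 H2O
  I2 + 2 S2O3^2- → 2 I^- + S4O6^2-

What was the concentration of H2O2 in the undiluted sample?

3.374 mol/L

n(S2O3^2-) = 0.03700 × 0.1439 = 5.324 × 10^-3 mol
n(I2) = n(S2O3^2-)/2 = 2.662 × 10^-3 mol
n(H2O2) in the aliquot = 2.662 × 10^-3 mol (1:1 ratio)
[H2O2]_dilute = 2.662 × 10^-3 / 0.01963 = 0.1356 mol/L
[H2O2]_original = 0.1356 × 250.0/10.05 = 3.374 mol/L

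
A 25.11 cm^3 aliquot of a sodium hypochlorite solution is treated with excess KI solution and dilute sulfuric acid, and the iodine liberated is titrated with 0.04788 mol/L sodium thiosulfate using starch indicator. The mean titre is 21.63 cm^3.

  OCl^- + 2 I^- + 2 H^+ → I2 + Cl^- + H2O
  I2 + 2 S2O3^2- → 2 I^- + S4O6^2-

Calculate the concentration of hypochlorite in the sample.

0.02062 mol/L

n(S2O3^2-) = 0.02163 × 0.04788 = 1.036 × 10^-3 mol
n(I2) = n(S2O3^2-)/2 = 5.178 × 10^-4 mol
n(OCl^-) in the aliquot = 5.178 × 10^-4 mol (1:1 ratio)
[OCl^-] = 5.178 × 10^-4 / 0.02511 = 0.02062 mol/L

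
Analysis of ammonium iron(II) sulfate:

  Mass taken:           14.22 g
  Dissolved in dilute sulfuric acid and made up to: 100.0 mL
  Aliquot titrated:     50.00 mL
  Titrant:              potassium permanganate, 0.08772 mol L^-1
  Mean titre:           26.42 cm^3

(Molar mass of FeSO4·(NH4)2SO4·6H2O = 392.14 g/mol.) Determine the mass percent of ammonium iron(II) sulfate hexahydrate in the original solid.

63.91 %

MnO4^- + 5 Fe^2+ + 8 H^+ → Mn^2+ + 5 Fe^3+ + 4 H2O
n(KMnO4) per titration = 0.02642 × 0.08772 = 2.318 × 10^-3 mol
From the 5:1 ratio, n(FeSO4·(NH4)2SO4·6H2O) in each aliquot = 5/1 × 2.318 × 10^-3 = 0.01159 mol
n(FeSO4·(NH4)2SO4·6H2O) in the whole flask = 0.01159 × 100.0/50.00 = 0.02318 mol
mass of FeSO4·(NH4)2SO4·6H2O = 0.02318 × 392.14 = 9.088 g
% FeSO4·(NH4)2SO4·6H2O = 9.088 / 14.22 × 100 = 63.91 %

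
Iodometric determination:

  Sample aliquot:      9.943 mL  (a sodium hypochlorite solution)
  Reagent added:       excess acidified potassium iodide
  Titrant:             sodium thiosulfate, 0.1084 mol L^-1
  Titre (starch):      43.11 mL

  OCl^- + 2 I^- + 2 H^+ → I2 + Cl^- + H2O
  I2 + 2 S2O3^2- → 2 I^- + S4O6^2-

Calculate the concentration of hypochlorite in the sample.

0.2350 mol/L

n(S2O3^2-) = 0.04311 × 0.1084 = 4.673 × 10^-3 mol
n(I2) = n(S2O3^2-)/2 = 2.337 × 10^-3 mol
n(OCl^-) in the aliquot = 2.337 × 10^-3 mol (1:1 ratio)
[OCl^-] = 2.337 × 10^-3 / 0.009943 = 0.2350 mol/L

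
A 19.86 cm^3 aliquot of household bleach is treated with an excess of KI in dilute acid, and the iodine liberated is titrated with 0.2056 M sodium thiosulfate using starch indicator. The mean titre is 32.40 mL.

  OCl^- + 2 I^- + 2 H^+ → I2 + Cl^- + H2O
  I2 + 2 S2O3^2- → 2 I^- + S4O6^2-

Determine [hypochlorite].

0.1677 M

n(S2O3^2-) = 0.03240 × 0.2056 = 6.661 × 10^-3 mol
n(I2) = n(S2O3^2-)/2 = 3.331 × 10^-3 mol
n(OCl^-) in the aliquot = 3.331 × 10^-3 mol (1:1 ratio)
[OCl^-] = 3.331 × 10^-3 / 0.01986 = 0.1677 mol/L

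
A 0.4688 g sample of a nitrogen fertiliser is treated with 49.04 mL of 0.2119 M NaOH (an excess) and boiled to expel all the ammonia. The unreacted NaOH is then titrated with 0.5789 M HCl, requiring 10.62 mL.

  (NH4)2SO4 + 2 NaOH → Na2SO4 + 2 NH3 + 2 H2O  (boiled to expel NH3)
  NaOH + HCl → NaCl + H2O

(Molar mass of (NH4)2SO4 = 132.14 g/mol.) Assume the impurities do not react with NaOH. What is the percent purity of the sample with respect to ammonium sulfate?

59.81 %

n(NaOH) added = 0.04904 × 0.2119 = 0.01039 mol
n(HCl) used in back-titration = 0.01062 × 0.5789 = 6.148 × 10^-3 mol
n(NaOH) left over = 6.148 × 10^-3 mol (1:1 ratio)
n(NaOH) consumed by analyte = 0.01039 − 6.148 × 10^-3 = 4.244 × 10^-3 mol
From the 1:2 ratio, n((NH4)2SO4) = 1/2 × 4.244 × 10^-3 = 2.122 × 10^-3 mol
mass of (NH4)2SO4 = 2.122 × 10^-3 × 132.14 = 0.2804 g
% (NH4)2SO4 = 0.2804 / 0.4688 × 100 = 59.81 %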